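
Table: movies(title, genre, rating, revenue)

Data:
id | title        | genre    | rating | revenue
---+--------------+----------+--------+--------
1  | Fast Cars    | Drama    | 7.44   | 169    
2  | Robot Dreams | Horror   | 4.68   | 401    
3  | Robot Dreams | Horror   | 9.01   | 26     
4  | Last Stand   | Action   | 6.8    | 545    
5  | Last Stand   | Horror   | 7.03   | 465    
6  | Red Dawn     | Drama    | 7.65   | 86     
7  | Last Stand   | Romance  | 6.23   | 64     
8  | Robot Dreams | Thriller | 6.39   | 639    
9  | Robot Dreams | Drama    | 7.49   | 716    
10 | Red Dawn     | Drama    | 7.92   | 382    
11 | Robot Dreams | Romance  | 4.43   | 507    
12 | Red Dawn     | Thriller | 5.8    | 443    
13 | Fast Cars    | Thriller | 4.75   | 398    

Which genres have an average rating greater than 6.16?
SELECT genre, AVG(rating)
FROM movies
GROUP BY genre
HAVING AVG(rating) > 6.16

Result:
  Action: avg=6.80
  Drama: avg=7.63
  Horror: avg=6.91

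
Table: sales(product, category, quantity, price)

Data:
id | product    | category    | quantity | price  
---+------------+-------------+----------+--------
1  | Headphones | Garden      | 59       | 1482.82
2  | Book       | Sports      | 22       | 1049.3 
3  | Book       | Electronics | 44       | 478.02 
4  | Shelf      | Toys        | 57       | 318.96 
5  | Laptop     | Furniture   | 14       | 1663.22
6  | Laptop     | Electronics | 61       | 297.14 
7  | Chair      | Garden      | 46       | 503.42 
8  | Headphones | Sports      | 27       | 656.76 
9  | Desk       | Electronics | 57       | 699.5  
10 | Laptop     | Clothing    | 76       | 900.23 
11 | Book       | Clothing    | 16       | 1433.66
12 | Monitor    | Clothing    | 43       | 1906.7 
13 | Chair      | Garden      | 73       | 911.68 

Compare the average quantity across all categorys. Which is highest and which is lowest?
SELECT category, AVG(quantity)
FROM sales
GROUP BY category
ORDER BY AVG(quantity)

All groups:
  Furniture: 14.00
  Sports: 24.50
  Clothing: 45.00
  Electronics: 54.00
  Toys: 57.00
  Garden: 59.33

Highest: Garden (59.33)
Lowest: Furniture (14.00)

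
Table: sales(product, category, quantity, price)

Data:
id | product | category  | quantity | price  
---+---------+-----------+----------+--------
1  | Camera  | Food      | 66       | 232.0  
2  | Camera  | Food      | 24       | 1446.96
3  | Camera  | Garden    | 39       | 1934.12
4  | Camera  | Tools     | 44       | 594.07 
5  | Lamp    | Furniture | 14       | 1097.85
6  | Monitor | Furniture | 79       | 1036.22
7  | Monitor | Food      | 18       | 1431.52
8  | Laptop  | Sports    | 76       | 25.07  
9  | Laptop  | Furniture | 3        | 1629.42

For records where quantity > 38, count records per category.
SELECT category, COUNT(*)
FROM sales
WHERE quantity > 38
GROUP BY category

Note: WHERE filters rows before grouping.

Result:
  Food: 1
  Furniture: 1
  Garden: 1
  Sports: 1
  Tools: 1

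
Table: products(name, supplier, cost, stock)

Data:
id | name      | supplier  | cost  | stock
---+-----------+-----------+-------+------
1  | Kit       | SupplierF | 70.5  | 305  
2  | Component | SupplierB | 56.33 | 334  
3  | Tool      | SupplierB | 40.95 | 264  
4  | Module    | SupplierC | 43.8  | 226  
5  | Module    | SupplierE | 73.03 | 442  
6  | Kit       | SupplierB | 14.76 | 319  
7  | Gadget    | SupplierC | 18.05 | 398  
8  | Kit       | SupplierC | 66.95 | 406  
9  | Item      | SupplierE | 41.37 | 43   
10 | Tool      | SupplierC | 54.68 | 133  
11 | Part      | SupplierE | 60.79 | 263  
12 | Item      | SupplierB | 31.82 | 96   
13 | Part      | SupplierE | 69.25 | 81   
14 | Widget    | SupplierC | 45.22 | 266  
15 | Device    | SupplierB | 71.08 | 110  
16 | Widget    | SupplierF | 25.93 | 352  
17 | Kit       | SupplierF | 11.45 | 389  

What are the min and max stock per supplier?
SELECT supplier, MIN(stock), MAX(stock)
FROM products
GROUP BY supplier

Result:
  SupplierB: min=96, max=334
  SupplierC: min=133, max=406
  SupplierE: min=43, max=442
  SupplierF: min=305, max=389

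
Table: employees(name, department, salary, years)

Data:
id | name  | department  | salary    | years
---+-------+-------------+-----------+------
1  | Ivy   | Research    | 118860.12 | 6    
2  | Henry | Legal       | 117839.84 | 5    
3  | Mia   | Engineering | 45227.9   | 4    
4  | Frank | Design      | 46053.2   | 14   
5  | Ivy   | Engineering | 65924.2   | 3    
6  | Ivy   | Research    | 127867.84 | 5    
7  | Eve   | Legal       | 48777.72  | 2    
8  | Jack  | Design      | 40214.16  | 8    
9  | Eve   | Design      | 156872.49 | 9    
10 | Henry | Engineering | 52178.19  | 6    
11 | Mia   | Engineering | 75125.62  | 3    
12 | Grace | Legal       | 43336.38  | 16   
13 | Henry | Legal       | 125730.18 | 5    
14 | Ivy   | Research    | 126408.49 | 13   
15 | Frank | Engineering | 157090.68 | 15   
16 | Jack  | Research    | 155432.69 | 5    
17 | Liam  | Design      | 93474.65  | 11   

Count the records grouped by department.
SELECT department, COUNT(*) as count
FROM employees
GROUP BY department

Result:
  Design: 4
  Engineering: 5
  Legal: 4
  Research: 4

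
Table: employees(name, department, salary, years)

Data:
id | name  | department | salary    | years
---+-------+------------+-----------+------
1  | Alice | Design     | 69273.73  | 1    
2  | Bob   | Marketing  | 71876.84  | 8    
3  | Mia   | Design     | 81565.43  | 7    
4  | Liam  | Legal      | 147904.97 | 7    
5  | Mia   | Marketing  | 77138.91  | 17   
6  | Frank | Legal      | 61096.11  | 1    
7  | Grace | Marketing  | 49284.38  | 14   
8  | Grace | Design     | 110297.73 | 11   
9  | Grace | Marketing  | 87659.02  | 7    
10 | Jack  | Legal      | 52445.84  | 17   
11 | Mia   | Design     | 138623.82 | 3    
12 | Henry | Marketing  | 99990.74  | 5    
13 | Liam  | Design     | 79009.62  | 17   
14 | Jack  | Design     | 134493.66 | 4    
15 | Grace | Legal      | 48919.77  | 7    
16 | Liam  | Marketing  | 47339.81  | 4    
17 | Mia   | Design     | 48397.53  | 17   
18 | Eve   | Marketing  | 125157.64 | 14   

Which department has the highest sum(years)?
SELECT department, SUM(years) as val
FROM employees
GROUP BY department
ORDER BY val DESC
LIMIT 1

Result: Marketing with sum(years) = 69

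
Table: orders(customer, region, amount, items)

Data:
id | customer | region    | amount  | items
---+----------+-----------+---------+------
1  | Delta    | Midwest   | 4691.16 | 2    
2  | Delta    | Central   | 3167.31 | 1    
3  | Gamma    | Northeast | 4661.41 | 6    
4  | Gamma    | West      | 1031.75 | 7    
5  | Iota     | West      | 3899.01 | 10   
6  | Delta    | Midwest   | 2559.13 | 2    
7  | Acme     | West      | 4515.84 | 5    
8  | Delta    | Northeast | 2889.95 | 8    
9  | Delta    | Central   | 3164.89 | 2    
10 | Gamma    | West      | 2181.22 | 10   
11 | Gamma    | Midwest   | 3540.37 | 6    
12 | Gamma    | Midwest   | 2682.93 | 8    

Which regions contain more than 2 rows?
SELECT region, COUNT(*) as cnt
FROM orders
GROUP BY region
HAVING COUNT(*) > 2

Result:
  Midwest: 4
  West: 4

Note: HAVING filters groups after aggregation, WHERE filters rows before.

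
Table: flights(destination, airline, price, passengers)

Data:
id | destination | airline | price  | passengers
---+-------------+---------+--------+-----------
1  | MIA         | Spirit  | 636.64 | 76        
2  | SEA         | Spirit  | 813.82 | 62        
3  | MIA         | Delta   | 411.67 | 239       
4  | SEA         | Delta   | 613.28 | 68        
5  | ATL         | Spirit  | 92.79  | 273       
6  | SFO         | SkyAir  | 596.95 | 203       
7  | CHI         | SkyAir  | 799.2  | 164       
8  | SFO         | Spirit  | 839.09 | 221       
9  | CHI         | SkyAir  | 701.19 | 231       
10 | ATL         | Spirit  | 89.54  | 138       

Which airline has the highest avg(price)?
SELECT airline, AVG(price) as val
FROM flights
GROUP BY airline
ORDER BY val DESC
LIMIT 1

Result: SkyAir with avg(price) = 699.11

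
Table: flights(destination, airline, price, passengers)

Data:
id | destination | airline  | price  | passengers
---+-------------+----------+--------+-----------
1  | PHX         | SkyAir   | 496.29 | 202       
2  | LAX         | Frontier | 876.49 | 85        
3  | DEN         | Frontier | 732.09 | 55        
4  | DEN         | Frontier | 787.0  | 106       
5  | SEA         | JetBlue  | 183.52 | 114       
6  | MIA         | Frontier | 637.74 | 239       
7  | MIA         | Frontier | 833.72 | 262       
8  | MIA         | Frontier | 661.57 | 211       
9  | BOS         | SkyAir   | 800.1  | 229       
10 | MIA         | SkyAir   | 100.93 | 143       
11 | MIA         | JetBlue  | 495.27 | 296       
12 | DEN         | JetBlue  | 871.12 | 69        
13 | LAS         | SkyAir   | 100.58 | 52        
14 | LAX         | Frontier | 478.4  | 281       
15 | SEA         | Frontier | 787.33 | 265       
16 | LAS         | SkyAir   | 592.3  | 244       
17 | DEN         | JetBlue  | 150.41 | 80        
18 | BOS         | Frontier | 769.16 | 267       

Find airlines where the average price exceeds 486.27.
SELECT airline, AVG(price)
FROM flights
GROUP BY airline
HAVING AVG(price) > 486.27

Result:
  Frontier: avg=729.28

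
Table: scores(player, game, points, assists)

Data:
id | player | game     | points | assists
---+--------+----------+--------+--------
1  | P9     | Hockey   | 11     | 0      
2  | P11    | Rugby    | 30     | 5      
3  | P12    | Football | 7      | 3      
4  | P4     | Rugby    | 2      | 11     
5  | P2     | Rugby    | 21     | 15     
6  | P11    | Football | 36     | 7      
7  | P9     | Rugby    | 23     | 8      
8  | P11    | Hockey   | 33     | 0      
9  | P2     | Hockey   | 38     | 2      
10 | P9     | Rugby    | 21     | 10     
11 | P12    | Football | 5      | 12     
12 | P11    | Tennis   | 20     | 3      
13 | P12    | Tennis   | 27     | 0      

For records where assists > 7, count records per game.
SELECT game, COUNT(*)
FROM scores
WHERE assists > 7
GROUP BY game

Note: WHERE filters rows before grouping.

Result:
  Football: 1
  Rugby: 4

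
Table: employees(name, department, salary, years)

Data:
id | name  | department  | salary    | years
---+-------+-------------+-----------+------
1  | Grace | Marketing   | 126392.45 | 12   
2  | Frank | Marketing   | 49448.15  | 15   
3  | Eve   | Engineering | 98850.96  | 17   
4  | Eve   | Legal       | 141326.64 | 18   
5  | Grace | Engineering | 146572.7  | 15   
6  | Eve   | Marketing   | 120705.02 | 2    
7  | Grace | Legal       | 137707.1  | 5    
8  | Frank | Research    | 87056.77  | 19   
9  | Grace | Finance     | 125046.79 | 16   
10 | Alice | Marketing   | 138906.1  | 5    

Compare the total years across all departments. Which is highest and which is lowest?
SELECT department, SUM(years)
FROM employees
GROUP BY department
ORDER BY SUM(years)

All groups:
  Finance: 16
  Research: 19
  Legal: 23
  Engineering: 32
  Marketing: 34

Highest: Marketing (34)
Lowest: Finance (16)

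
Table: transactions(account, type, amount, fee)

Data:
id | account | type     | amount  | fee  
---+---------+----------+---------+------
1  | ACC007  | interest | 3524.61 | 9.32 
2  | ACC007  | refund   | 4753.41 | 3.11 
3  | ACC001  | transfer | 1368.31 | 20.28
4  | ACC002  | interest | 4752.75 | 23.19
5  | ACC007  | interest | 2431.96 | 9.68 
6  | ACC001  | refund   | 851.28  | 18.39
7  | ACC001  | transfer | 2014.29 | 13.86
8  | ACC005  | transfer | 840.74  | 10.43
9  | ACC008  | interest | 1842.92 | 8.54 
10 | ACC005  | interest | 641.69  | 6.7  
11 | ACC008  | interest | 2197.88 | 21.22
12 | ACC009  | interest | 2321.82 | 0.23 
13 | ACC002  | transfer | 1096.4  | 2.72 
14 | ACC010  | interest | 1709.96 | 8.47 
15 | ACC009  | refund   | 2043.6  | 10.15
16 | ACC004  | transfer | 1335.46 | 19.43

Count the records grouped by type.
SELECT type, COUNT(*) as count
FROM transactions
GROUP BY type

Result:
  interest: 8
  refund: 3
  transfer: 5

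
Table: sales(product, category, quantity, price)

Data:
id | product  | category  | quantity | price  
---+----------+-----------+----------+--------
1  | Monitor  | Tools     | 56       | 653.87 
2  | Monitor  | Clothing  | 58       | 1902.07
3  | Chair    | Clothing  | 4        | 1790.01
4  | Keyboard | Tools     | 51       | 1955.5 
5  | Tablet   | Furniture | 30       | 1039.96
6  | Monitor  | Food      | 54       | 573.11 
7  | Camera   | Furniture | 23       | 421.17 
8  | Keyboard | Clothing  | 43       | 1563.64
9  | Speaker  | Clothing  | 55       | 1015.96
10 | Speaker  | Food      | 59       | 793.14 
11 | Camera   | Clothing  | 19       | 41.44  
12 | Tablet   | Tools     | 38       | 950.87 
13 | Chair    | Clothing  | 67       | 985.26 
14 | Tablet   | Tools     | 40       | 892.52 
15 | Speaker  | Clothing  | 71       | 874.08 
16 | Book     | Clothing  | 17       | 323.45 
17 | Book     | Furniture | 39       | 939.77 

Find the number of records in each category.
SELECT category, COUNT(*) as count
FROM sales
GROUP BY category

Result:
  Clothing: 8
  Food: 2
  Furniture: 3
  Tools: 4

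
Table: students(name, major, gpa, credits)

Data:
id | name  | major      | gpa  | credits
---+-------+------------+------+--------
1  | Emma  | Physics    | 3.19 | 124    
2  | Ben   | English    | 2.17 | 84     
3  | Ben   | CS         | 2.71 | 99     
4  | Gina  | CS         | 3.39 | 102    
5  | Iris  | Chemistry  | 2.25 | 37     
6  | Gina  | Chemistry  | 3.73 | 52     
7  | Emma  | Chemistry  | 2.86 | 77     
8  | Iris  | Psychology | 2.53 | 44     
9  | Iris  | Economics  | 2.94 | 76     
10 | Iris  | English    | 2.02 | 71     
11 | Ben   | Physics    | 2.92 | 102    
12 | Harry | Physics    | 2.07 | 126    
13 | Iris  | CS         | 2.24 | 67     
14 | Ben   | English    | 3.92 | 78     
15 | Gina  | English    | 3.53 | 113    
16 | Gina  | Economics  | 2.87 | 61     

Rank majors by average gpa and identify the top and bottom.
SELECT major, AVG(gpa)
FROM students
GROUP BY major
ORDER BY AVG(gpa)

All groups:
  Psychology: 2.53
  Physics: 2.73
  CS: 2.78
  Economics: 2.91
  English: 2.91
  Chemistry: 2.95

Highest: Chemistry (2.95)
Lowest: Psychology (2.53)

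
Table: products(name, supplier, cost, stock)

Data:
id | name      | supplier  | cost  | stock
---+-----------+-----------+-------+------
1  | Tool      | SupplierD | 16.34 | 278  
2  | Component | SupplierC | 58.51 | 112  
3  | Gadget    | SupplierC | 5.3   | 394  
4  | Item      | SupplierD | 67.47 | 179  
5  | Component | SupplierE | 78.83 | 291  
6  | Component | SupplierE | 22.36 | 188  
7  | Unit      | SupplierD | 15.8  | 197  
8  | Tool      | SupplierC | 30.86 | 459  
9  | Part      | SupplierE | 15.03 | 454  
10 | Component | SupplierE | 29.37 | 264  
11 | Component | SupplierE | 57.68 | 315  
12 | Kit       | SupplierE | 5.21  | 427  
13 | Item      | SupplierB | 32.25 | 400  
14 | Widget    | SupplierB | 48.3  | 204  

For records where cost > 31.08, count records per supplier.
SELECT supplier, COUNT(*)
FROM products
WHERE cost > 31.08
GROUP BY supplier

Note: WHERE filters rows before grouping.

Result:
  SupplierB: 2
  SupplierC: 1
  SupplierD: 1
  SupplierE: 2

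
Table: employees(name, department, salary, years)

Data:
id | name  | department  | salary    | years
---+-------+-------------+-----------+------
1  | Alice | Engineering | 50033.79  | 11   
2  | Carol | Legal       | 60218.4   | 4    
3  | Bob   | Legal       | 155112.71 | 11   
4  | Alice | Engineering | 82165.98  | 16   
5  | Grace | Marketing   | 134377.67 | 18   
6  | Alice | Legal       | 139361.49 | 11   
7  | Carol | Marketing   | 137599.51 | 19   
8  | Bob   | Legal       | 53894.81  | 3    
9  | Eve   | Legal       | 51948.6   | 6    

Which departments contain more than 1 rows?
SELECT department, COUNT(*) as cnt
FROM employees
GROUP BY department
HAVING COUNT(*) > 1

Result:
  Engineering: 2
  Legal: 5
  Marketing: 2

Note: HAVING filters groups after aggregation, WHERE filters rows before.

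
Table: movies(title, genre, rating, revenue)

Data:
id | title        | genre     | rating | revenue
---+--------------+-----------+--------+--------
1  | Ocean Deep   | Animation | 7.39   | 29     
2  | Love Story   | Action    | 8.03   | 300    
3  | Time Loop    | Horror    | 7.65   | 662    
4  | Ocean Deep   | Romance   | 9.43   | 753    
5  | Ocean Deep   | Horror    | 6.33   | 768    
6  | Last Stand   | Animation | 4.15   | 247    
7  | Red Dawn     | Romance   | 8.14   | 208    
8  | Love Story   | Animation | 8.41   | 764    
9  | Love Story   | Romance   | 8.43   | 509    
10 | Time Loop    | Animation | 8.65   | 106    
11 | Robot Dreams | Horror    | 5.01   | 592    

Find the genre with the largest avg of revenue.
SELECT genre, AVG(revenue) as val
FROM movies
GROUP BY genre
ORDER BY val DESC
LIMIT 1

Result: Horror with avg(revenue) = 674.00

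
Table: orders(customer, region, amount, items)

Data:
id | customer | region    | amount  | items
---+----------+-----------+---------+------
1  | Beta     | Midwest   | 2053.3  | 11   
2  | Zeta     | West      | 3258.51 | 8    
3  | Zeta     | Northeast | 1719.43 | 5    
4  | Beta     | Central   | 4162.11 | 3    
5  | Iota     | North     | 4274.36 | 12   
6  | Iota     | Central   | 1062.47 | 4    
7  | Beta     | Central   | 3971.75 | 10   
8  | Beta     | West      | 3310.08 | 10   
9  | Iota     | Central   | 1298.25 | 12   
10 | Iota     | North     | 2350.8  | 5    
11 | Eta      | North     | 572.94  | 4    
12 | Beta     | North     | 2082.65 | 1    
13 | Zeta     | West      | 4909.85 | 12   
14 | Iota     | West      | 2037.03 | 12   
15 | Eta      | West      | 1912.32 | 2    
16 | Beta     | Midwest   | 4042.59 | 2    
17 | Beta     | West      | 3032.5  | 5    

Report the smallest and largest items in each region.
SELECT region, MIN(items), MAX(items)
FROM orders
GROUP BY region

Result:
  Central: min=3, max=12
  Midwest: min=2, max=11
  North: min=1, max=12
  Northeast: min=5, max=5
  West: min=2, max=12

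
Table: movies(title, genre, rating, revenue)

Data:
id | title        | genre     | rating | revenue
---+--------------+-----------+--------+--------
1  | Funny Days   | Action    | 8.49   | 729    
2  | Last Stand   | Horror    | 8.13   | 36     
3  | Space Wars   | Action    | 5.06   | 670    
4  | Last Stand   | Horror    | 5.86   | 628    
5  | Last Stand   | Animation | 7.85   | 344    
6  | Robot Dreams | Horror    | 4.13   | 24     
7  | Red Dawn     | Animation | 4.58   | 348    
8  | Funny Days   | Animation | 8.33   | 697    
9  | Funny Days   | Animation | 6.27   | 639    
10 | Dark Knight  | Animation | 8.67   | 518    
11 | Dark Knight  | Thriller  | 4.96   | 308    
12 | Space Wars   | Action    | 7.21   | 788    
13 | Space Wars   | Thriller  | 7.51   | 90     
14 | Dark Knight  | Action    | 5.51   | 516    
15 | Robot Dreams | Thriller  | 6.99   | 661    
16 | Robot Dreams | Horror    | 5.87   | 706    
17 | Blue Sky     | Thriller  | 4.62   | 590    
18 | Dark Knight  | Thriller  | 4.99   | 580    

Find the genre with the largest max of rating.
SELECT genre, MAX(rating) as val
FROM movies
GROUP BY genre
ORDER BY val DESC
LIMIT 1

Result: Animation with max(rating) = 8.67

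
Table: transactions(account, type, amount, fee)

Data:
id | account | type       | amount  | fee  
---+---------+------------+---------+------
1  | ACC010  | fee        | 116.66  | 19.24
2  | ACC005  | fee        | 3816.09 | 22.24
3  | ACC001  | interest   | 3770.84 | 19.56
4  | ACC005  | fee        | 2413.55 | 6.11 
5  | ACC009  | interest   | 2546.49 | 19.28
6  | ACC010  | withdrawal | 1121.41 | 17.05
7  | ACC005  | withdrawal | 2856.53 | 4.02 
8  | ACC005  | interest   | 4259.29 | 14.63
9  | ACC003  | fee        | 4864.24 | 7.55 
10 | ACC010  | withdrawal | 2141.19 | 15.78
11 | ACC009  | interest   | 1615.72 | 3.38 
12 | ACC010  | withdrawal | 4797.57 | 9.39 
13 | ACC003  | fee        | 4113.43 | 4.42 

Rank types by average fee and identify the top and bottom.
SELECT type, AVG(fee)
FROM transactions
GROUP BY type
ORDER BY AVG(fee)

All groups:
  withdrawal: 11.56
  fee: 11.91
  interest: 14.21

Highest: interest (14.21)
Lowest: withdrawal (11.56)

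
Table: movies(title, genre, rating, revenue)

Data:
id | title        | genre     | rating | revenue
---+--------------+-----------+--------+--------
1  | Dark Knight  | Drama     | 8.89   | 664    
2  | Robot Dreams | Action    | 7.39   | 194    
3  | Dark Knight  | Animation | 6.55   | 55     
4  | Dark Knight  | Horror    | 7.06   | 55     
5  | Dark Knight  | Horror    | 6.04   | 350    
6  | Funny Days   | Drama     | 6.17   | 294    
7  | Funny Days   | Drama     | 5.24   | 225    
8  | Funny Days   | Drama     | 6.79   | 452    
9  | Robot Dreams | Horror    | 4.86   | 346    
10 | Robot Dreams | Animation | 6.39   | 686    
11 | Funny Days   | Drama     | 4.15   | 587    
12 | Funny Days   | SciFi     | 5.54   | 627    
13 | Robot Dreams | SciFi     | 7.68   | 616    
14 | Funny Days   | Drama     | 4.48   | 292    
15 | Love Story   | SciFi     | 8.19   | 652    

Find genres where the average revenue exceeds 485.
SELECT genre, AVG(revenue)
FROM movies
GROUP BY genre
HAVING AVG(revenue) > 485

Result:
  SciFi: avg=631.67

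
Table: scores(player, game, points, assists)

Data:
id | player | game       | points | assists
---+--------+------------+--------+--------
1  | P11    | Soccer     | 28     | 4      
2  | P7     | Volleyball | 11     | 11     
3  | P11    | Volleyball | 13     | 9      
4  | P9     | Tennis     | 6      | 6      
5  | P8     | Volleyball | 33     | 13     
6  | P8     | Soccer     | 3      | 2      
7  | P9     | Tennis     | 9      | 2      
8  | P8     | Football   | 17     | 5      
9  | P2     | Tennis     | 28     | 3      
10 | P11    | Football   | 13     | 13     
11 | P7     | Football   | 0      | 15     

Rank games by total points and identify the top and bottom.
SELECT game, SUM(points)
FROM scores
GROUP BY game
ORDER BY SUM(points)

All groups:
  Football: 30
  Soccer: 31
  Tennis: 43
  Volleyball: 57

Highest: Volleyball (57)
Lowest: Football (30)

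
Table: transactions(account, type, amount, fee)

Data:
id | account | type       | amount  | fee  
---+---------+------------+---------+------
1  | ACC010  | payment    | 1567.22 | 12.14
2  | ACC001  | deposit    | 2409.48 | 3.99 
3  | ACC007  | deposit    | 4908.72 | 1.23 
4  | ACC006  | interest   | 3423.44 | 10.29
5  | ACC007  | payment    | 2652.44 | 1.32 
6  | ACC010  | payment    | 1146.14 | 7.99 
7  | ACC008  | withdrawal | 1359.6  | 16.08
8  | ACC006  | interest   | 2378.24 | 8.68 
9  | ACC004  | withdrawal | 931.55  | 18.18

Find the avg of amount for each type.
SELECT type, AVG(amount) as result
FROM transactions
GROUP BY type

Result:
  deposit: 3659.10
  interest: 2900.84
  payment: 1788.60
  withdrawal: 1145.58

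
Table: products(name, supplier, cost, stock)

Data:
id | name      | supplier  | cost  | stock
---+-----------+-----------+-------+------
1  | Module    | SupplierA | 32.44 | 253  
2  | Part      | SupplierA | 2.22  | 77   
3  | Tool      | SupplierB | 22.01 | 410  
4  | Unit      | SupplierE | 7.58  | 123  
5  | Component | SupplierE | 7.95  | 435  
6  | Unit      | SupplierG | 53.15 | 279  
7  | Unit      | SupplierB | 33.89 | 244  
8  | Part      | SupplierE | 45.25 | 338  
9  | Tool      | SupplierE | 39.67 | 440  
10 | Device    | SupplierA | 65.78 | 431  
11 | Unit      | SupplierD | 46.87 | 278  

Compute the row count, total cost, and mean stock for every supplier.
SELECT supplier,
       COUNT(*) as cnt,
       SUM(cost) as total_cost,
       AVG(stock) as avg_stock
FROM products
GROUP BY supplier

Result:
  SupplierA: 3 records, 100.44 total cost, 253.67 avg stock
  SupplierB: 2 records, 55.90 total cost, 327.00 avg stock
  SupplierD: 1 records, 46.87 total cost, 278.00 avg stock
  SupplierE: 4 records, 100.45 total cost, 334.00 avg stock
  SupplierG: 1 records, 53.15 total cost, 279.00 avg stock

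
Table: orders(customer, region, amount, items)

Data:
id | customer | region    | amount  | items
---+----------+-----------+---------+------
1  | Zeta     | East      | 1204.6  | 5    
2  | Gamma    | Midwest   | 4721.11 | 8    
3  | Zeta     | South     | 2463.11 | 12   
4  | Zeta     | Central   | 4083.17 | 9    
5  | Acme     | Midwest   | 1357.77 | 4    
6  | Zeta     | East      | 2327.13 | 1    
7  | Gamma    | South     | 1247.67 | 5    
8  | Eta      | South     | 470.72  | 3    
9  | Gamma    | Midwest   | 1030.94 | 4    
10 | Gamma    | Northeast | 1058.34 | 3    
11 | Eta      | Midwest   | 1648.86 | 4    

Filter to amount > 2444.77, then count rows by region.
SELECT region, COUNT(*)
FROM orders
WHERE amount > 2444.77
GROUP BY region

Note: WHERE filters rows before grouping.

Result:
  Central: 1
  Midwest: 1
  South: 1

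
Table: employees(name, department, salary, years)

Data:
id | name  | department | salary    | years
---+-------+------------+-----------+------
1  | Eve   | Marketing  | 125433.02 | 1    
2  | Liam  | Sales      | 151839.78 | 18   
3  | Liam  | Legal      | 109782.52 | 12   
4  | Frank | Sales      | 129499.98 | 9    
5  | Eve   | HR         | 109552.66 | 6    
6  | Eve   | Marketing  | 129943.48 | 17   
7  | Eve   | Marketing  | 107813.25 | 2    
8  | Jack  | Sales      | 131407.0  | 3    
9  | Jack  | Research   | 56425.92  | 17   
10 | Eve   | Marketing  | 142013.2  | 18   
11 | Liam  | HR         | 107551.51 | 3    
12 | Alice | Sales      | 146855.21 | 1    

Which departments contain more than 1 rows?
SELECT department, COUNT(*) as cnt
FROM employees
GROUP BY department
HAVING COUNT(*) > 1

Result:
  HR: 2
  Marketing: 4
  Sales: 4

Note: HAVING filters groups after aggregation, WHERE filters rows before.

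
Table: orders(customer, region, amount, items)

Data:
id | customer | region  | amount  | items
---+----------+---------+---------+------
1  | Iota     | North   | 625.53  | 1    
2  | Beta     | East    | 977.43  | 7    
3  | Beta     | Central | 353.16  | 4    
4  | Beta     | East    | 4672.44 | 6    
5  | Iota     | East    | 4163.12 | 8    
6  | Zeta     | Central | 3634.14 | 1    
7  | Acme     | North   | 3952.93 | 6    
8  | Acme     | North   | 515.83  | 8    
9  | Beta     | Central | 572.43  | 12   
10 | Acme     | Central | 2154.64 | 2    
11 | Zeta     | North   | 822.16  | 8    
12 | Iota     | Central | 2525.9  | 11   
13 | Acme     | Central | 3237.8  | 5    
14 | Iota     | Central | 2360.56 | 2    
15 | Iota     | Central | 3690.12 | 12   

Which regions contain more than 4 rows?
SELECT region, COUNT(*) as cnt
FROM orders
GROUP BY region
HAVING COUNT(*) > 4

Result:
  Central: 8

Note: HAVING filters groups after aggregation, WHERE filters rows before.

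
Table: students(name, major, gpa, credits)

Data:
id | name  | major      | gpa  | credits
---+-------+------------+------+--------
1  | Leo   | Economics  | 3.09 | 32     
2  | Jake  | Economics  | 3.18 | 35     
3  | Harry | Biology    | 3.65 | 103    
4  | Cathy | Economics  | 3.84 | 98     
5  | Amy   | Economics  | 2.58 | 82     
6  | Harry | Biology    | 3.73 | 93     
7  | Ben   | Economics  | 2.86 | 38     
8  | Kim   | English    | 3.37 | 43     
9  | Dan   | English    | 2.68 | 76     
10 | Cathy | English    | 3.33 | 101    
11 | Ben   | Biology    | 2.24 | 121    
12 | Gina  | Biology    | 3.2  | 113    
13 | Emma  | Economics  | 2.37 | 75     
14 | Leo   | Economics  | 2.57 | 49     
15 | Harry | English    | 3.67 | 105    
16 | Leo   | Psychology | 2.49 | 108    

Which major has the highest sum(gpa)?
SELECT major, SUM(gpa) as val
FROM students
GROUP BY major
ORDER BY val DESC
LIMIT 1

Result: Economics with sum(gpa) = 20.49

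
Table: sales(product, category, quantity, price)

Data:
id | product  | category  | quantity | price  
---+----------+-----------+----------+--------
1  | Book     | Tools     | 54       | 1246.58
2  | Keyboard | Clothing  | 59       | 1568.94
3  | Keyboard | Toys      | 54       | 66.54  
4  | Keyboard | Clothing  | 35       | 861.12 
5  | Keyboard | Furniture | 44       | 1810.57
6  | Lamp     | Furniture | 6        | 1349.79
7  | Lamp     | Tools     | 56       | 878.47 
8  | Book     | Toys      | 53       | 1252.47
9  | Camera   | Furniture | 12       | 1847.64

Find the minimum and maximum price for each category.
SELECT category, MIN(price), MAX(price)
FROM sales
GROUP BY category

Result:
  Clothing: min=861.12, max=1568.94
  Furniture: min=1349.79, max=1847.64
  Tools: min=878.47, max=1246.58
  Toys: min=66.54, max=1252.47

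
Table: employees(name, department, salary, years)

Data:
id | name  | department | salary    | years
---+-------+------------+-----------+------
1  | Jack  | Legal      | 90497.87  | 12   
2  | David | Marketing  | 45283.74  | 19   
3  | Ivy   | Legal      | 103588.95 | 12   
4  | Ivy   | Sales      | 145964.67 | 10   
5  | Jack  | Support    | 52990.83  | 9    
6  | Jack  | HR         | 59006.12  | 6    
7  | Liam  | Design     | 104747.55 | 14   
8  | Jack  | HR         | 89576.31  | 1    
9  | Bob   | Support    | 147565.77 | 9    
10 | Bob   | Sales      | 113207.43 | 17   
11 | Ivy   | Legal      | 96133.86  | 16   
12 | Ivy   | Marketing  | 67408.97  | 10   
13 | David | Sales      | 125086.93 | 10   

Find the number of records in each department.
SELECT department, COUNT(*) as count
FROM employees
GROUP BY department

Result:
  Design: 1
  HR: 2
  Legal: 3
  Marketing: 2
  Sales: 3
  Support: 2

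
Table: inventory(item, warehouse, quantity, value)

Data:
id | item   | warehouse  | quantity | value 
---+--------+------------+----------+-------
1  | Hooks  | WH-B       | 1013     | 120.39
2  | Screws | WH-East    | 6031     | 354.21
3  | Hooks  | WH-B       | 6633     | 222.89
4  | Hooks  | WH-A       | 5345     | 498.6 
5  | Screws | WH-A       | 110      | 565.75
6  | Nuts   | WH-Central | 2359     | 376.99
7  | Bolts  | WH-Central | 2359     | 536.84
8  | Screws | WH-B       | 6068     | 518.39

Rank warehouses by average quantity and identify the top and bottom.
SELECT warehouse, AVG(quantity)
FROM inventory
GROUP BY warehouse
ORDER BY AVG(quantity)

All groups:
  WH-Central: 2359.00
  WH-A: 2727.50
  WH-B: 4571.33
  WH-East: 6031.00

Highest: WH-East (6031.00)
Lowest: WH-Central (2359.00)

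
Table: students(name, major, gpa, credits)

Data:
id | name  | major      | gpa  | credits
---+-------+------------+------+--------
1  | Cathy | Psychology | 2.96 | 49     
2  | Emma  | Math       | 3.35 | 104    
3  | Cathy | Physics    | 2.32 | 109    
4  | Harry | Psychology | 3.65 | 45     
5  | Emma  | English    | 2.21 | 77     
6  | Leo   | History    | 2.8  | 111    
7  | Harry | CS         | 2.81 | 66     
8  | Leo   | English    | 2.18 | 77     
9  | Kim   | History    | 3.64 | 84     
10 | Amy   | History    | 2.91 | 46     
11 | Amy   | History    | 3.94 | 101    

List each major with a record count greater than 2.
SELECT major, COUNT(*) as cnt
FROM students
GROUP BY major
HAVING COUNT(*) > 2

Result:
  History: 4

Note: HAVING filters groups after aggregation, WHERE filters rows before.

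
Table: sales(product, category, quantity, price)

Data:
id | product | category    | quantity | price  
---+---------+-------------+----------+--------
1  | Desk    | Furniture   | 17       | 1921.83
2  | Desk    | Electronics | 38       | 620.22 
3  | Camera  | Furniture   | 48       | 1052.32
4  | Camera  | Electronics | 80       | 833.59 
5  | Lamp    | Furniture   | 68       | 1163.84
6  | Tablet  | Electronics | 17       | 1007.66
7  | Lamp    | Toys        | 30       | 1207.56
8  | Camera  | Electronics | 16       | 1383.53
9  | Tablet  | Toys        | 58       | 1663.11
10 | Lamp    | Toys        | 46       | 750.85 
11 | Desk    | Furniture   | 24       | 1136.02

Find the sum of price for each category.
SELECT category, SUM(price) as result
FROM sales
GROUP BY category

Result:
  Electronics: 3845.00
  Furniture: 5274.01
  Toys: 3621.52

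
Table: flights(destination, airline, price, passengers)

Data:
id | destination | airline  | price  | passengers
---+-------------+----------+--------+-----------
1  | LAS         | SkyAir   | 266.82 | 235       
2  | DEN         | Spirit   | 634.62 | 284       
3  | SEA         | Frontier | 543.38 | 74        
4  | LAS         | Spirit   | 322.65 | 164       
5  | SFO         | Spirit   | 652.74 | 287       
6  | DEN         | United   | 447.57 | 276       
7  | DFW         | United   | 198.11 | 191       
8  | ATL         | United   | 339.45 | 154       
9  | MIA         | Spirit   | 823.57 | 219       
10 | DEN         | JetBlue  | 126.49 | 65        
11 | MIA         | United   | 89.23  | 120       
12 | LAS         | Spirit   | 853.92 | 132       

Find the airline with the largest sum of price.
SELECT airline, SUM(price) as val
FROM flights
GROUP BY airline
ORDER BY val DESC
LIMIT 1

Result: Spirit with sum(price) = 3287.50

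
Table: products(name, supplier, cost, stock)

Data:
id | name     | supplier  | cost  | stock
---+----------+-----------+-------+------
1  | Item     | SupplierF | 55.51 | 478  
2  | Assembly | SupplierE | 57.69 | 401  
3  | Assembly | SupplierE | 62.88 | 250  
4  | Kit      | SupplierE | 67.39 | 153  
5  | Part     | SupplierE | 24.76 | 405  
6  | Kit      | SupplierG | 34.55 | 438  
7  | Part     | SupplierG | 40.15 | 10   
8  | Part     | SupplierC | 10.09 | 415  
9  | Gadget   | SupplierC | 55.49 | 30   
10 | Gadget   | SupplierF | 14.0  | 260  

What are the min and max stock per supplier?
SELECT supplier, MIN(stock), MAX(stock)
FROM products
GROUP BY supplier

Result:
  SupplierC: min=30, max=415
  SupplierE: min=153, max=405
  SupplierF: min=260, max=478
  SupplierG: min=10, max=438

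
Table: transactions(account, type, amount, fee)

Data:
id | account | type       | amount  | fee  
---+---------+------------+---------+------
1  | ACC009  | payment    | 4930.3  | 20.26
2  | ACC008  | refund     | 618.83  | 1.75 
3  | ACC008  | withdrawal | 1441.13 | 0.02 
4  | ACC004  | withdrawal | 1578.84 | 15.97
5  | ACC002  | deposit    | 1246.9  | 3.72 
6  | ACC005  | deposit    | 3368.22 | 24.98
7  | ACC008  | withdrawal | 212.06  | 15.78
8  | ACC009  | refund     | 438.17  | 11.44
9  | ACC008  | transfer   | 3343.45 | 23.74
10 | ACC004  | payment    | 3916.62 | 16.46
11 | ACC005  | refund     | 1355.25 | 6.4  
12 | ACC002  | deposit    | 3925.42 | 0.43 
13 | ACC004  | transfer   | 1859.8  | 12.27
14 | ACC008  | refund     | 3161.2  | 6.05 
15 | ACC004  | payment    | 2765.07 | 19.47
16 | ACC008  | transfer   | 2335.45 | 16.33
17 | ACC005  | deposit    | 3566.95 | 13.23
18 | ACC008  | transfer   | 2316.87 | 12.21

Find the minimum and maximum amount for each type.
SELECT type, MIN(amount), MAX(amount)
FROM transactions
GROUP BY type

Result:
  deposit: min=1246.90, max=3925.42
  payment: min=2765.07, max=4930.30
  refund: min=438.17, max=3161.20
  transfer: min=1859.80, max=3343.45
  withdrawal: min=212.06, max=1578.84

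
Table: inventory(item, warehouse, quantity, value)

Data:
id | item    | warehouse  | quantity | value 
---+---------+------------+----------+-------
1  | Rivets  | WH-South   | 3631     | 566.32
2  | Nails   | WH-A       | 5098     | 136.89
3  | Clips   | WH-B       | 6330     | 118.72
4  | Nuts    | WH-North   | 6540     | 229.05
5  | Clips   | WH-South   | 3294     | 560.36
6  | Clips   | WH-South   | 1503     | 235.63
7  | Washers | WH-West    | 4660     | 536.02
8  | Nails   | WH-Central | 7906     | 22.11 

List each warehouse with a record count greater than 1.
SELECT warehouse, COUNT(*) as cnt
FROM inventory
GROUP BY warehouse
HAVING COUNT(*) > 1

Result:
  WH-South: 3

Note: HAVING filters groups after aggregation, WHERE filters rows before.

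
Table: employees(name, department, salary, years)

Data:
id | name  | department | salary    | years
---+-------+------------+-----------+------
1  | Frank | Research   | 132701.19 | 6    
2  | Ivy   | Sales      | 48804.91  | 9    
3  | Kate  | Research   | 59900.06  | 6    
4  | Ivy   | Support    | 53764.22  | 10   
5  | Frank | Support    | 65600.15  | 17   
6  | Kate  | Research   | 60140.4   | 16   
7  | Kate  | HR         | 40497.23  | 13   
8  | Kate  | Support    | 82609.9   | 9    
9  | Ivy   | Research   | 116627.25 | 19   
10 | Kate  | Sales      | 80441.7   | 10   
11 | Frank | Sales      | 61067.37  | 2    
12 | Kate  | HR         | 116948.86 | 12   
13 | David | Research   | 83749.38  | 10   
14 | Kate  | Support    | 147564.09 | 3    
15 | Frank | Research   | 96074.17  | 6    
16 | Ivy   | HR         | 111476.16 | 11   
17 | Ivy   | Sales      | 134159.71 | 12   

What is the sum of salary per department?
SELECT department, SUM(salary) as result
FROM employees
GROUP BY department

Result:
  HR: 268922.25
  Research: 549192.45
  Sales: 324473.69
  Support: 349538.36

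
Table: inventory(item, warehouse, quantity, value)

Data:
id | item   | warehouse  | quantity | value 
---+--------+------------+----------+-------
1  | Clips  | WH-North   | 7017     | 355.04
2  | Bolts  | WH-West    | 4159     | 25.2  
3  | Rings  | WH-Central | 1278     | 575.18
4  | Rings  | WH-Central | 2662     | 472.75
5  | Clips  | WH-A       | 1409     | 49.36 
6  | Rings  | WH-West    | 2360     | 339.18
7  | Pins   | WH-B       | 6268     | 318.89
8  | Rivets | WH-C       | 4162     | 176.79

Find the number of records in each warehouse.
SELECT warehouse, COUNT(*) as count
FROM inventory
GROUP BY warehouse

Result:
  WH-A: 1
  WH-B: 1
  WH-C: 1
  WH-Central: 2
  WH-North: 1
  WH-West: 2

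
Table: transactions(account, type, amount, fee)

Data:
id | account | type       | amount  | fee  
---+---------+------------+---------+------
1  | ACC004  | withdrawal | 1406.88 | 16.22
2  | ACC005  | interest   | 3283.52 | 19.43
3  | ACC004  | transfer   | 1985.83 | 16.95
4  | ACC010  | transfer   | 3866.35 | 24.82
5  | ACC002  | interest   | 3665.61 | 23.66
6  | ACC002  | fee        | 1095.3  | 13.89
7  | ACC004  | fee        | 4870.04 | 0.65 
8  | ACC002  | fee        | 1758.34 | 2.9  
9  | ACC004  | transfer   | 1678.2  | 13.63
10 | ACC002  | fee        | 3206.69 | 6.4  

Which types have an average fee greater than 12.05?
SELECT type, AVG(fee)
FROM transactions
GROUP BY type
HAVING AVG(fee) > 12.05

Result:
  interest: avg=21.55
  transfer: avg=18.47
  withdrawal: avg=16.22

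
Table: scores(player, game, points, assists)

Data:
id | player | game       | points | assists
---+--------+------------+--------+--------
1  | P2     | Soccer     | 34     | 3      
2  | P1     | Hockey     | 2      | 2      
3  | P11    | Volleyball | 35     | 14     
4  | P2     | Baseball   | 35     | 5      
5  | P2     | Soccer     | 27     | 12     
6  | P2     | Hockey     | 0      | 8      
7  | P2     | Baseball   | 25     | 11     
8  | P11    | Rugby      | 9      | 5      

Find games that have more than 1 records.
SELECT game, COUNT(*) as cnt
FROM scores
GROUP BY game
HAVING COUNT(*) > 1

Result:
  Baseball: 2
  Hockey: 2
  Soccer: 2

Note: HAVING filters groups after aggregation, WHERE filters rows before.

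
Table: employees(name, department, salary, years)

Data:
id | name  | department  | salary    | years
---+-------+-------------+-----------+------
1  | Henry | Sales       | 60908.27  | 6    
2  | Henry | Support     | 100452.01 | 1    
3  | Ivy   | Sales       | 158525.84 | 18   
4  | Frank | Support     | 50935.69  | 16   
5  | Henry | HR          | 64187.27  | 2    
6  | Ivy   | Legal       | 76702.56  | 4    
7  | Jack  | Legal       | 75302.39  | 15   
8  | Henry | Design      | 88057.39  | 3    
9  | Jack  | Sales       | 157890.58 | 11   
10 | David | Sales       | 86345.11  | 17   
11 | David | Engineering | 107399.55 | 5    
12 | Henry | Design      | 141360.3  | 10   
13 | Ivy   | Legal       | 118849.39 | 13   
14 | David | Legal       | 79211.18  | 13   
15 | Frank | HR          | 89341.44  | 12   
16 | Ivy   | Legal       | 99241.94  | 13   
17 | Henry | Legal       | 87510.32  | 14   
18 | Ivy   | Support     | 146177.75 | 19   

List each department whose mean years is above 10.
SELECT department, AVG(years)
FROM employees
GROUP BY department
HAVING AVG(years) > 10

Result:
  Legal: avg=12.00
  Sales: avg=13.00
  Support: avg=12.00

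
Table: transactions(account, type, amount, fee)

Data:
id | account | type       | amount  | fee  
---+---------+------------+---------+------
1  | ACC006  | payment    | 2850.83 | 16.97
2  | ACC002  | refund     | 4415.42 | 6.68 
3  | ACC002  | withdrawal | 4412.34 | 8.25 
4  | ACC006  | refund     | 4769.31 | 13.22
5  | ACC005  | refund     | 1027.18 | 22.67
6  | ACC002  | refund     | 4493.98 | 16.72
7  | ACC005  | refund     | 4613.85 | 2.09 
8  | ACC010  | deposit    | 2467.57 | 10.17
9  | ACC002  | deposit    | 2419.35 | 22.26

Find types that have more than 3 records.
SELECT type, COUNT(*) as cnt
FROM transactions
GROUP BY type
HAVING COUNT(*) > 3

Result:
  refund: 5

Note: HAVING filters groups after aggregation, WHERE filters rows before.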